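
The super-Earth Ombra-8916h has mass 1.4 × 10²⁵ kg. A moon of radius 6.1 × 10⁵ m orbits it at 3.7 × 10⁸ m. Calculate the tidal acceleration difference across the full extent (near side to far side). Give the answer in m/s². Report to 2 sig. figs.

4.5 × 10⁻⁵ m/s²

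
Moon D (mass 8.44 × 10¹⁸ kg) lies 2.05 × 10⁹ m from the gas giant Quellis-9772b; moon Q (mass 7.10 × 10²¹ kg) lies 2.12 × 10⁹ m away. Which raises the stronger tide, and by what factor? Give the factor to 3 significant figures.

Moon Q, by a factor of ≈ 761

Tidal stretch scales as M/d³; compute that for each body.
Moon D: (8.44 × 10¹⁸) / (2.05 × 10⁹)³ = 9.797 × 10⁻¹⁰
Moon Q: (7.10 × 10²¹) / (2.12 × 10⁹)³ = 7.452 × 10⁻⁷
Ratio (larger/smaller) = 761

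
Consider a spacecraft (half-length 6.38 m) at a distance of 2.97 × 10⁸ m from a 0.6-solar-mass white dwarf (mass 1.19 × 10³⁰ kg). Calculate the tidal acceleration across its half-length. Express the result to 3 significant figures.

3.87 × 10⁻⁵ m/s²

Δg = 2GMr/d³
   = 2 × (6.674 × 10⁻¹¹) × (1.19 × 10³⁰) × (6.38) / (2.97 × 10⁸)³
   = 3.87 × 10⁻⁵ m/s²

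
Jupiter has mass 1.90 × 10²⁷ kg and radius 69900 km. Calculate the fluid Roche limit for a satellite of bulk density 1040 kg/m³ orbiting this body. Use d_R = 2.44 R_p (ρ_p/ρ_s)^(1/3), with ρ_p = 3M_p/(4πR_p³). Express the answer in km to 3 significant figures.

1.85 × 10⁵ km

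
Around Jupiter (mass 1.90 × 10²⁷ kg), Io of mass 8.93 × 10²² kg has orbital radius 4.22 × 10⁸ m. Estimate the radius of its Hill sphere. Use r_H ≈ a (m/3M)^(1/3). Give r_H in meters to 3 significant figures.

1.06 × 10⁷ m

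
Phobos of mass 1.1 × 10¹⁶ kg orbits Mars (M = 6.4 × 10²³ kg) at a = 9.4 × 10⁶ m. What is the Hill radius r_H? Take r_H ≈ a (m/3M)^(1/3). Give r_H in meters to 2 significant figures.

r_H ≈ a (m/3M)^(1/3)
    = (9.4 × 10⁶) × (1.1 × 10¹⁶ / (3 × 6.4 × 10²³))^(1/3)
    = 1.7 × 10⁴ m

1.7 × 10⁴ m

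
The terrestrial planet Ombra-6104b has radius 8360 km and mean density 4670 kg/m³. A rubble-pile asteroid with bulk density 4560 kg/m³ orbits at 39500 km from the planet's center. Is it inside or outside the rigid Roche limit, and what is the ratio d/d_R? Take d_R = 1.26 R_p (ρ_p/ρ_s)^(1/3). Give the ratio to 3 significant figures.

d_R = 1.26 × (8360 km) × (4670/4560)^(1/3) = 10620 km
d/d_R = (39500) / (10620) = 3.72
Since d/d_R > 1, the body is outside the Roche limit.

outside; d/d_R ≈ 3.72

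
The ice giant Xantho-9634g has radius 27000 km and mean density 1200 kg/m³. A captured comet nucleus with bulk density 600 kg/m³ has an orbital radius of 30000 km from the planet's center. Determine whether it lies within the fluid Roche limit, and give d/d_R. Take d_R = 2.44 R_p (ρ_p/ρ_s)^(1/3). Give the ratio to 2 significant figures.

inside; d/d_R ≈ 0.36

d_R = 2.44 × (27000 km) × (1200/600)^(1/3) = 83000 km
d/d_R = (30000) / (83000) = 0.36
Since d/d_R < 1, the body is inside the Roche limit.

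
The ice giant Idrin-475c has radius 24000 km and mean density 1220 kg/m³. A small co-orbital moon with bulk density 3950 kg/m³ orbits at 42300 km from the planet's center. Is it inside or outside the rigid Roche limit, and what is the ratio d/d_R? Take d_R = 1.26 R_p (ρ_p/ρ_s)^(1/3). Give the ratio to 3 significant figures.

outside; d/d_R ≈ 2.07

d_R = 1.26 × (24000 km) × (1220/3950)^(1/3) = 20440 km
d/d_R = (42300) / (20440) = 2.07
Since d/d_R > 1, the body is outside the Roche limit.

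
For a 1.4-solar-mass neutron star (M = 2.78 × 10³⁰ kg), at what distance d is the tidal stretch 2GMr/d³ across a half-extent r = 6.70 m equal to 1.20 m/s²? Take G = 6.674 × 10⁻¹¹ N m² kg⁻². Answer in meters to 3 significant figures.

1.27 × 10⁷ m

2GMr/d³ = a_tidal  ⇒  d = (2GMr / a_tidal)^(1/3)
d = (2 × 6.674×10⁻¹¹ × (2.78 × 10³⁰) × (6.70) / (1.20))^(1/3)
  = 1.27 × 10⁷ m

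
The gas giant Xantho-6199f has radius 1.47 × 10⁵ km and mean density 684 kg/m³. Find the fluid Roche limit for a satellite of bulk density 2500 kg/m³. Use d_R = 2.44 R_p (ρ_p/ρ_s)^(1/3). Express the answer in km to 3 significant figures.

2.33 × 10⁵ km

d_R = 2.44 × 1.47 × 10⁵ km × (684/2500)^(1/3)
    = 2.33 × 10⁵ km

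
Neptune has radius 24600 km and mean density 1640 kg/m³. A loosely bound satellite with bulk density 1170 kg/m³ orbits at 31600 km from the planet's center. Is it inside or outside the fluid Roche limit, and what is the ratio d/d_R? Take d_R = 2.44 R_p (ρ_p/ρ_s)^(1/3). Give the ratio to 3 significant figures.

inside; d/d_R ≈ 0.470

d_R = 2.44 × (24600 km) × (1640/1170)^(1/3) = 67180 km
d/d_R = (31600) / (67180) = 0.470
Since d/d_R < 1, the body is inside the Roche limit.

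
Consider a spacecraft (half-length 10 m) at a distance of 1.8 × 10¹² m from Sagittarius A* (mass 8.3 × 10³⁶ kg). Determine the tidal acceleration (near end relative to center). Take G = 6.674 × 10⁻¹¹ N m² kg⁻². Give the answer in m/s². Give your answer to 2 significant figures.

1.9 × 10⁻⁹ m/s²

Δa = 2GMr/d³
   = 2 × (6.674 × 10⁻¹¹) × (8.3 × 10³⁶) × (10) / (1.8 × 10¹²)³
   = 1.9 × 10⁻⁹ m/s²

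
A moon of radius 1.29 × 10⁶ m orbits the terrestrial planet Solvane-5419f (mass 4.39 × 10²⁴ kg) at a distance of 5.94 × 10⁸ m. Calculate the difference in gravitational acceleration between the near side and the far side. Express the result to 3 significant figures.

7.21 × 10⁻⁶ m/s²

Differencing GM/(d−r)² and GM/(d+r)² to first order in r/d gives 4GMr/d³.
a_tidal = 4GMr/d³
        = 4 × (6.674 × 10⁻¹¹) × (4.39 × 10²⁴) × (1.29 × 10⁶) / (5.94 × 10⁸)³
        = 7.21 × 10⁻⁶ m/s²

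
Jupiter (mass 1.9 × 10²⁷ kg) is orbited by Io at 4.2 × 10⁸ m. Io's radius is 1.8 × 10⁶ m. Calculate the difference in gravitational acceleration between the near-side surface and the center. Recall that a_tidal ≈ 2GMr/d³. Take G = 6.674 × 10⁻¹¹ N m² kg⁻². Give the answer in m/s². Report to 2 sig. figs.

6.2 × 10⁻³ m/s²

Δg = 2GMr/d³
   = 2 × (6.674 × 10⁻¹¹) × (1.9 × 10²⁷) × (1.8 × 10⁶) / (4.2 × 10⁸)³
   = 6.2 × 10⁻³ m/s²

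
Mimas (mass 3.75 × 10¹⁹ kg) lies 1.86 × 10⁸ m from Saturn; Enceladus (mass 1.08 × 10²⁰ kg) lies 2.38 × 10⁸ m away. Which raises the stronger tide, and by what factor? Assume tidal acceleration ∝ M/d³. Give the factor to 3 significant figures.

Enceladus, by a factor of ≈ 1.37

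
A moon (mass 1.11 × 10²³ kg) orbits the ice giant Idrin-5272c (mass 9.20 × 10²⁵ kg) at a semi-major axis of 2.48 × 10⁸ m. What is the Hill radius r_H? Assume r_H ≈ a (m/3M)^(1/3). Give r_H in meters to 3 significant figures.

r_H ≈ a (m/3M)^(1/3)
    = (2.48 × 10⁸) × (1.11 × 10²³ / (3 × 9.20 × 10²⁵))^(1/3)
    = 1.83 × 10⁷ m

1.83 × 10⁷ m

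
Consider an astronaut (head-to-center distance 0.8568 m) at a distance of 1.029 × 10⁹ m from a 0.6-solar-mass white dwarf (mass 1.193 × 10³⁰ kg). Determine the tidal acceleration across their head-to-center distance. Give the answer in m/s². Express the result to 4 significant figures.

1.252 × 10⁻⁷ m/s²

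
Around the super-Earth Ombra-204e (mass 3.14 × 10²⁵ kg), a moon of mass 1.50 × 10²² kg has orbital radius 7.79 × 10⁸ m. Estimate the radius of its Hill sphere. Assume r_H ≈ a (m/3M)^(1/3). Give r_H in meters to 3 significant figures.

4.22 × 10⁷ m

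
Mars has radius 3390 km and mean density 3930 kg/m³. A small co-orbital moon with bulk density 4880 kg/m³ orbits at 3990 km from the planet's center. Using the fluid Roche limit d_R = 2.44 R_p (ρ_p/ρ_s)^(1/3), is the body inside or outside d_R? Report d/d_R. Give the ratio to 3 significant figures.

inside; d/d_R ≈ 0.518

d_R = 2.44 × (3390 km) × (3930/4880)^(1/3) = 7696 km
d/d_R = (3990) / (7696) = 0.518
Since d/d_R < 1, the body is inside the Roche limit.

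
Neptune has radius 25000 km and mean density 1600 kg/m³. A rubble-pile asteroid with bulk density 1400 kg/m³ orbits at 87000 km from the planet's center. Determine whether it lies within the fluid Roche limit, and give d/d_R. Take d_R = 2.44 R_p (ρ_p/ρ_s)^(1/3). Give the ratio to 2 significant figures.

outside; d/d_R ≈ 1.4

d_R = 2.44 × (25000 km) × (1600/1400)^(1/3) = 63780 km
d/d_R = (87000) / (63780) = 1.4
Since d/d_R > 1, the body is outside the Roche limit.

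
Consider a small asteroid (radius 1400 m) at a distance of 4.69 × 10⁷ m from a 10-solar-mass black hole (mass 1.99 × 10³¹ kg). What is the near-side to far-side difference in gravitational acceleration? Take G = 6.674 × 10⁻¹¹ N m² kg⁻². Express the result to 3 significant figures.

7.21 × 10¹ m/s²

The field gradient is 2GM/d³; across the full diameter 2r the difference is 4GMr/d³.
Δg = 4GMr/d³
   = 4 × (6.674 × 10⁻¹¹) × (1.99 × 10³¹) × (1400) / (4.69 × 10⁷)³
   = 7.21 × 10¹ m/s²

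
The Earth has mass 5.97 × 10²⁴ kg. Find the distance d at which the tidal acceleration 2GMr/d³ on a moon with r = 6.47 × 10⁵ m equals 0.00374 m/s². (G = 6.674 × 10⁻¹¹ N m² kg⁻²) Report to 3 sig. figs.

5.17 × 10⁷ m

2GMr/d³ = a_tidal  ⇒  d = (2GMr / a_tidal)^(1/3)
d = (2 × 6.674×10⁻¹¹ × (5.97 × 10²⁴) × (6.47 × 10⁵) / (0.00374))^(1/3)
  = 5.17 × 10⁷ m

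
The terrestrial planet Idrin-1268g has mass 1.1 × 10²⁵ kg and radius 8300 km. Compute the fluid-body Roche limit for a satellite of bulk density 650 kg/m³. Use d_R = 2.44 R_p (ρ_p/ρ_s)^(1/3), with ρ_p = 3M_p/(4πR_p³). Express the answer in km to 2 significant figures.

ρ_p = 3M_p/(4πR_p³) = 3 × (1.1 × 10²⁵) / (4π × (8.3 × 10⁶ m)³) = 4600 kg/m³
d_R = 2.44 × 8300 km × (4600/650)^(1/3)
    = 39000 km

39000 km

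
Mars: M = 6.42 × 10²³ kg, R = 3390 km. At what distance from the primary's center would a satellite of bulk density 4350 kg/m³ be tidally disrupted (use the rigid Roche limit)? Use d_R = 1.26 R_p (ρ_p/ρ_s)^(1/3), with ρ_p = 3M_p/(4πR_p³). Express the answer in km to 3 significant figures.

4130 km

ρ_p = 3M_p/(4πR_p³) = 3 × (6.42 × 10²³) / (4π × (3.39 × 10⁶ m)³) = 3930 kg/m³
d_R = 1.26 × 3390 km × (3930/4350)^(1/3)
    = 4130 km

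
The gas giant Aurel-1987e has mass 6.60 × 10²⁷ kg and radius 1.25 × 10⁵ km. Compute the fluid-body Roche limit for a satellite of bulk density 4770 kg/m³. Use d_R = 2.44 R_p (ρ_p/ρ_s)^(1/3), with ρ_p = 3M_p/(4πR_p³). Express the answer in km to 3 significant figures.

1.69 × 10⁵ km

ρ_p = 3M_p/(4πR_p³) = 3 × (6.60 × 10²⁷) / (4π × (1.25 × 10⁸ m)³) = 807 kg/m³
d_R = 2.44 × 1.25 × 10⁵ km × (807/4770)^(1/3)
    = 1.69 × 10⁵ km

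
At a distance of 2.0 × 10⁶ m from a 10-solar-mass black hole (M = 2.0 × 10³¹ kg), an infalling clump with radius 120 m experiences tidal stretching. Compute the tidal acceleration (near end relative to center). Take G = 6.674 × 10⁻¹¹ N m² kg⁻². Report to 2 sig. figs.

Δa = 2GMr/d³
   = 2 × (6.674 × 10⁻¹¹) × (2.0 × 10³¹) × (120) / (2.0 × 10⁶)³
   = 4.0 × 10⁴ m/s²

4.0 × 10⁴ m/s²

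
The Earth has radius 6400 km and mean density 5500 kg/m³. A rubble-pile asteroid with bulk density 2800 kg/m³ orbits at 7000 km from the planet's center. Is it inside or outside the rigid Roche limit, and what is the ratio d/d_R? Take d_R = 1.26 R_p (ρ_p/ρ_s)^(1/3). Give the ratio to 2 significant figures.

inside; d/d_R ≈ 0.69

d_R = 1.26 × (6400 km) × (5500/2800)^(1/3) = 10100 km
d/d_R = (7000) / (10100) = 0.69
Since d/d_R < 1, the body is inside the Roche limit.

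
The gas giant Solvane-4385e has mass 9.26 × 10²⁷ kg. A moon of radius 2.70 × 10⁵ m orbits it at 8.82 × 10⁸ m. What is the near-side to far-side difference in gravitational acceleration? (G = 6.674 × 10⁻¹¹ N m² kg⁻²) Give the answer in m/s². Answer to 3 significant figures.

9.73 × 10⁻⁴ m/s²

Differencing GM/(d−r)² and GM/(d+r)² to first order in r/d gives 4GMr/d³.
Δa = 4GMr/d³
   = 4 × (6.674 × 10⁻¹¹) × (9.26 × 10²⁷) × (2.70 × 10⁵) / (8.82 × 10⁸)³
   = 9.73 × 10⁻⁴ m/s²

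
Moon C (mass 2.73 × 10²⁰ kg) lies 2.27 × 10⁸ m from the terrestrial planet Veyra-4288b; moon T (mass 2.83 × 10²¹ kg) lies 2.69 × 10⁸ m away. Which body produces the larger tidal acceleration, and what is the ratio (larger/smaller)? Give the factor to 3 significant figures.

Moon T, by a factor of ≈ 6.23

The tide-raising term goes as M/d³ (the gradient of a 1/d² field).
Moon C: (2.73 × 10²⁰) / (2.27 × 10⁸)³ = 2.334 × 10⁻⁵
Moon T: (2.83 × 10²¹) / (2.69 × 10⁸)³ = 1.454 × 10⁻⁴
Ratio (larger/smaller) = 6.23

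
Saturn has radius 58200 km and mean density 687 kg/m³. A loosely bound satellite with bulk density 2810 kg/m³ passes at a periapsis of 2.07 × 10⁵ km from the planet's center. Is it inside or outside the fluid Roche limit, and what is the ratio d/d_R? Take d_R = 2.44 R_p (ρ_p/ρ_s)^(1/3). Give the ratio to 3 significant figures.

d_R = 2.44 × (58200 km) × (687/2810)^(1/3) = 88800 km
d/d_R = (2.07 × 10⁵) / (88800) = 2.33
Since d/d_R > 1, the body is outside the Roche limit.

outside; d/d_R ≈ 2.33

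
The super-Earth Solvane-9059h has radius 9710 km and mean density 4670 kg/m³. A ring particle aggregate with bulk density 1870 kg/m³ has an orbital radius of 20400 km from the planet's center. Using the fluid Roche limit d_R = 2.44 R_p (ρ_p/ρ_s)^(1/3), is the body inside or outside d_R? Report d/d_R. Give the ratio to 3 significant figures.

d_R = 2.44 × (9710 km) × (4670/1870)^(1/3) = 32140 km
d/d_R = (20400) / (32140) = 0.635
Since d/d_R < 1, the body is inside the Roche limit.

inside; d/d_R ≈ 0.635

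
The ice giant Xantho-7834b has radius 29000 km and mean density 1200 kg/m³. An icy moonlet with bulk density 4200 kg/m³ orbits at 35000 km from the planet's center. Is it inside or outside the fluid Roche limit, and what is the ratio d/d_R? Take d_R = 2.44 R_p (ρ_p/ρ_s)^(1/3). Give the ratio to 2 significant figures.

d_R = 2.44 × (29000 km) × (1200/4200)^(1/3) = 46600 km
d/d_R = (35000) / (46600) = 0.75
Since d/d_R < 1, the body is inside the Roche limit.

inside; d/d_R ≈ 0.75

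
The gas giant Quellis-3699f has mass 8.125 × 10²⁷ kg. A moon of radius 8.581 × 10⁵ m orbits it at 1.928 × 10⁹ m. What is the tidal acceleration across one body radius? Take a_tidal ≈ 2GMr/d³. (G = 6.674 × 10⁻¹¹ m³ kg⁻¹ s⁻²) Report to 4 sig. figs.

1.299 × 10⁻⁴ m/s²

a_tidal = 2GMr/d³
        = 2 × (6.674 × 10⁻¹¹) × (8.125 × 10²⁷) × (8.581 × 10⁵) / (1.928 × 10⁹)³
        = 1.299 × 10⁻⁴ m/s²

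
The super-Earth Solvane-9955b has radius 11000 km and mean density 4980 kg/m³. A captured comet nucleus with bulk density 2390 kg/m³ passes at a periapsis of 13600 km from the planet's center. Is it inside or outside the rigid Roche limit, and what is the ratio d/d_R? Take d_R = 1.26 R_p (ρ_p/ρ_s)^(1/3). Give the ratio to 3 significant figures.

inside; d/d_R ≈ 0.768

d_R = 1.26 × (11000 km) × (4980/2390)^(1/3) = 17700 km
d/d_R = (13600) / (17700) = 0.768
Since d/d_R < 1, the body is inside the Roche limit.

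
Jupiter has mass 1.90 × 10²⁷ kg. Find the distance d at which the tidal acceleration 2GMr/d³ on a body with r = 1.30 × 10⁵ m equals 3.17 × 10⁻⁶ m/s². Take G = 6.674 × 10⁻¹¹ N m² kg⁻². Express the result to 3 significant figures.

2GMr/d³ = a_tidal  ⇒  d = (2GMr / a_tidal)^(1/3)
d = (2 × 6.674×10⁻¹¹ × (1.90 × 10²⁷) × (1.30 × 10⁵) / (3.17 × 10⁻⁶))^(1/3)
  = 2.18 × 10⁹ m

2.18 × 10⁹ m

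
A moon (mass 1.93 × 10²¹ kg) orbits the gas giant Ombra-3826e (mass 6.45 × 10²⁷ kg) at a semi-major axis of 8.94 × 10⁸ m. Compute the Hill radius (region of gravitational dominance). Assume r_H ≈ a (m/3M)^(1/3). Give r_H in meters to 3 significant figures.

r_H ≈ a (m/3M)^(1/3)
    = (8.94 × 10⁸) × (1.93 × 10²¹ / (3 × 6.45 × 10²⁷))^(1/3)
    = 4.15 × 10⁶ m

4.15 × 10⁶ m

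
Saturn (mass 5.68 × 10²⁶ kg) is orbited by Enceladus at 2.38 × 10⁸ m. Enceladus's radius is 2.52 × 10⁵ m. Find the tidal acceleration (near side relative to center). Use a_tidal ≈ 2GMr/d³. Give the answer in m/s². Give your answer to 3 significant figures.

1.42 × 10⁻³ m/s²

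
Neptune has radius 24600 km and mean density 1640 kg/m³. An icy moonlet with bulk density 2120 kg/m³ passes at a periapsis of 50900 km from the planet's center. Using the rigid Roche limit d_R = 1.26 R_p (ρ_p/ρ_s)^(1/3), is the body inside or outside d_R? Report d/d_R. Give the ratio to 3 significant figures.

outside; d/d_R ≈ 1.79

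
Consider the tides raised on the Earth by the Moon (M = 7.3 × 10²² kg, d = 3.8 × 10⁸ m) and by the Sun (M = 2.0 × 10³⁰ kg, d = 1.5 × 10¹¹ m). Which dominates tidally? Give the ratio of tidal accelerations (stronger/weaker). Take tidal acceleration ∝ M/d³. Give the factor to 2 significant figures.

The Moon, by a factor of ≈ 2.2

Tidal stretch scales as M/d³; compute that for each body.
The Moon: (7.3 × 10²²) / (3.8 × 10⁸)³ = 1.330 × 10⁻³
The Sun: (2.0 × 10³⁰) / (1.5 × 10¹¹)³ = 5.926 × 10⁻⁴
Ratio (larger/smaller) = 2.2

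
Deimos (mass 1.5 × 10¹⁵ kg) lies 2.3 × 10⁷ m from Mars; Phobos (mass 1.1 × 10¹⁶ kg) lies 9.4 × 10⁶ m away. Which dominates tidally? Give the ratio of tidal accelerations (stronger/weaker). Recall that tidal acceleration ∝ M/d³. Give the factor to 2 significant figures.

Phobos, by a factor of ≈ 110

Tidal acceleration ∝ M/d³, so compare M/d³ for each.
Deimos: (1.5 × 10¹⁵) / (2.3 × 10⁷)³ = 1.233 × 10⁻⁷
Phobos: (1.1 × 10¹⁶) / (9.4 × 10⁶)³ = 1.324 × 10⁻⁵
Ratio (larger/smaller) = 110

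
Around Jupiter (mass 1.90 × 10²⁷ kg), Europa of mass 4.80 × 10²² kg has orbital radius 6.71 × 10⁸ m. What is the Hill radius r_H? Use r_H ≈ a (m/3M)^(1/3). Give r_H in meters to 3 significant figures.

1.37 × 10⁷ m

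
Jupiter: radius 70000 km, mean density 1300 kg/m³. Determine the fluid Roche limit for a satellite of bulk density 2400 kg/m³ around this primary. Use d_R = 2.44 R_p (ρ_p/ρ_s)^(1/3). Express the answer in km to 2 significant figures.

1.4 × 10⁵ km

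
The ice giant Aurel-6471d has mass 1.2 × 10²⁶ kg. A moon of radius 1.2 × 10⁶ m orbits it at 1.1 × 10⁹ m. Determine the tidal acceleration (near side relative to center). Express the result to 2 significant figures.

Δa = 2GMr/d³
   = 2 × (6.674 × 10⁻¹¹) × (1.2 × 10²⁶) × (1.2 × 10⁶) / (1.1 × 10⁹)³
   = 1.4 × 10⁻⁵ m/s²

1.4 × 10⁻⁵ m/s²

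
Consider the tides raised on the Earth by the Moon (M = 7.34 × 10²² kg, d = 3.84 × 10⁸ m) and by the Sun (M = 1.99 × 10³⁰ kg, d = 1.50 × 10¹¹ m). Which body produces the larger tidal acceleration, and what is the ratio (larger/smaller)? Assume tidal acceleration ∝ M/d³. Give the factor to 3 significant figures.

The Moon, by a factor of ≈ 2.20

Tidal stretch scales as M/d³; compute that for each body.
The Moon: (7.34 × 10²²) / (3.84 × 10⁸)³ = 1.296 × 10⁻³
The Sun: (1.99 × 10³⁰) / (1.50 × 10¹¹)³ = 5.896 × 10⁻⁴
Ratio (larger/smaller) = 2.20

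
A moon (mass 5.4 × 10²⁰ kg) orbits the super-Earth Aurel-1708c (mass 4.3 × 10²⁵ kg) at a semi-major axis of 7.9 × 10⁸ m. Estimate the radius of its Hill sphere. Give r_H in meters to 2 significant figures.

1.3 × 10⁷ m

r_H ≈ a (m/3M)^(1/3)
    = (7.9 × 10⁸) × (5.4 × 10²⁰ / (3 × 4.3 × 10²⁵))^(1/3)
    = 1.3 × 10⁷ m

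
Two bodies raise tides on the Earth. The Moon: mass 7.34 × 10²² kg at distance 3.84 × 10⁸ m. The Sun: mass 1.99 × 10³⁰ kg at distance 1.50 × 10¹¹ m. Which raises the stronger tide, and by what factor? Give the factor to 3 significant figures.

Tidal stretch scales as M/d³; compute that for each body.
The Moon: (7.34 × 10²²) / (3.84 × 10⁸)³ = 1.296 × 10⁻³
The Sun: (1.99 × 10³⁰) / (1.50 × 10¹¹)³ = 5.896 × 10⁻⁴
Ratio (larger/smaller) = 2.20

The Moon, by a factor of ≈ 2.20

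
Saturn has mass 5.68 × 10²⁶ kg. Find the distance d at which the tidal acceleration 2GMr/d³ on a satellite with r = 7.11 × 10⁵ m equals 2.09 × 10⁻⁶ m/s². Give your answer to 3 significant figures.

2.95 × 10⁹ m

2GMr/d³ = a_tidal  ⇒  d = (2GMr / a_tidal)^(1/3)
d = (2 × 6.674×10⁻¹¹ × (5.68 × 10²⁶) × (7.11 × 10⁵) / (2.09 × 10⁻⁶))^(1/3)
  = 2.95 × 10⁹ m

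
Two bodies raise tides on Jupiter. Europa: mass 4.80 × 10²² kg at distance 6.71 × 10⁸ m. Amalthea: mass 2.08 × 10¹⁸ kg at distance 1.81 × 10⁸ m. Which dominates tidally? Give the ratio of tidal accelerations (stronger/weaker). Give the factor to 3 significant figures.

Compare M/d³ for the two perturbers:
Europa: (4.80 × 10²²) / (6.71 × 10⁸)³ = 1.589 × 10⁻⁴
Amalthea: (2.08 × 10¹⁸) / (1.81 × 10⁸)³ = 3.508 × 10⁻⁷
Ratio (larger/smaller) = 453

Europa, by a factor of ≈ 453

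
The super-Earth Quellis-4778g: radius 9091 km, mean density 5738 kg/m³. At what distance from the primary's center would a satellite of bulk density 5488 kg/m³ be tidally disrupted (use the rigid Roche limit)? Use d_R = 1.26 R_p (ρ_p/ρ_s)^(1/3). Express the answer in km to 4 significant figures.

d_R = 1.26 × 9091 km × (5738/5488)^(1/3)
    = 11630 km

11630 km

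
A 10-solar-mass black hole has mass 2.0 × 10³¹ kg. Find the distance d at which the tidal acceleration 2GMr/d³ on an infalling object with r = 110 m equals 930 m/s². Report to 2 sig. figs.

2GMr/d³ = a_tidal  ⇒  d = (2GMr / a_tidal)^(1/3)
d = (2 × 6.674×10⁻¹¹ × (2.0 × 10³¹) × (110) / (930))^(1/3)
  = 6.8 × 10⁶ m

6.8 × 10⁶ m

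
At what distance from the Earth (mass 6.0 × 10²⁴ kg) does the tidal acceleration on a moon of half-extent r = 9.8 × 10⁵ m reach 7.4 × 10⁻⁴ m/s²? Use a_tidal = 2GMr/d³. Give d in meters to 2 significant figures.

2GMr/d³ = a_tidal  ⇒  d = (2GMr / a_tidal)^(1/3)
d = (2 × 6.674×10⁻¹¹ × (6.0 × 10²⁴) × (9.8 × 10⁵) / (7.4 × 10⁻⁴))^(1/3)
  = 1.0 × 10⁸ m

1.0 × 10⁸ m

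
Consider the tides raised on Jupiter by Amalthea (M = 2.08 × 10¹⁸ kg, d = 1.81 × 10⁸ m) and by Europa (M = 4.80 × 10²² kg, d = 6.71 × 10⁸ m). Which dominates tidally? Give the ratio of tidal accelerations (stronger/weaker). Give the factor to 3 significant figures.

Europa, by a factor of ≈ 453

The tide-raising term goes as M/d³ (the gradient of a 1/d² field).
Amalthea: (2.08 × 10¹⁸) / (1.81 × 10⁸)³ = 3.508 × 10⁻⁷
Europa: (4.80 × 10²²) / (6.71 × 10⁸)³ = 1.589 × 10⁻⁴
Ratio (larger/smaller) = 453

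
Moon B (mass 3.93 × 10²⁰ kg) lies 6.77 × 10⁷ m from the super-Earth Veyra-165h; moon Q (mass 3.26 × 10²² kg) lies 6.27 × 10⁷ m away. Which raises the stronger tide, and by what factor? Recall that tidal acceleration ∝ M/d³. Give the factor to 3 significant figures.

Moon Q, by a factor of ≈ 104

The tide-raising term goes as M/d³ (the gradient of a 1/d² field).
Moon B: (3.93 × 10²⁰) / (6.77 × 10⁷)³ = 1.267 × 10⁻³
Moon Q: (3.26 × 10²²) / (6.27 × 10⁷)³ = 1.323 × 10⁻¹
Ratio (larger/smaller) = 104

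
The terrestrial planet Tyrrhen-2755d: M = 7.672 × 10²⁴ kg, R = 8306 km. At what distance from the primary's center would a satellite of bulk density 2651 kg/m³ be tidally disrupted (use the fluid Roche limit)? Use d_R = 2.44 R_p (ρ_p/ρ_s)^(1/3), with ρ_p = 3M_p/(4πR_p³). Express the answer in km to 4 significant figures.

21570 km

ρ_p = 3M_p/(4πR_p³) = 3 × (7.672 × 10²⁴) / (4π × (8.306 × 10⁶ m)³) = 3196 kg/m³
d_R = 2.44 × 8306 km × (3196/2651)^(1/3)
    = 21570 km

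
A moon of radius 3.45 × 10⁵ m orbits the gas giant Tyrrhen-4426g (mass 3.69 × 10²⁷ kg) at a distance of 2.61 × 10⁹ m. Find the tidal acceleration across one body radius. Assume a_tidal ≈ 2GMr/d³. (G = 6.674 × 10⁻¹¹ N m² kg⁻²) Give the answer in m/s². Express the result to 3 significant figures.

9.56 × 10⁻⁶ m/s²

a_tidal = 2GMr/d³
        = 2 × (6.674 × 10⁻¹¹) × (3.69 × 10²⁷) × (3.45 × 10⁵) / (2.61 × 10⁹)³
        = 9.56 × 10⁻⁶ m/s²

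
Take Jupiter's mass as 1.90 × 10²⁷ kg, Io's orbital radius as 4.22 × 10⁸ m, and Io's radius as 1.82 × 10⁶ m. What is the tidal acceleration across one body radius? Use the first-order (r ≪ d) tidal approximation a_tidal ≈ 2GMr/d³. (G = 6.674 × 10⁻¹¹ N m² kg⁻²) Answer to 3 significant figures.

a_tidal = 2GMr/d³
        = 2 × (6.674 × 10⁻¹¹) × (1.90 × 10²⁷) × (1.82 × 10⁶) / (4.22 × 10⁸)³
        = 6.14 × 10⁻³ m/s²

6.14 × 10⁻³ m/s²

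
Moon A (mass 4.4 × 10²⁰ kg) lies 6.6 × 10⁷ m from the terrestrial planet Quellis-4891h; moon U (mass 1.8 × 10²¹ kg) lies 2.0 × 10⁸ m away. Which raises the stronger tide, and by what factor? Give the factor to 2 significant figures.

Moon A, by a factor of ≈ 6.8

The tide-raising term goes as M/d³ (the gradient of a 1/d² field).
Moon A: (4.4 × 10²⁰) / (6.6 × 10⁷)³ = 1.530 × 10⁻³
Moon U: (1.8 × 10²¹) / (2.0 × 10⁸)³ = 2.250 × 10⁻⁴
Ratio (larger/smaller) = 6.8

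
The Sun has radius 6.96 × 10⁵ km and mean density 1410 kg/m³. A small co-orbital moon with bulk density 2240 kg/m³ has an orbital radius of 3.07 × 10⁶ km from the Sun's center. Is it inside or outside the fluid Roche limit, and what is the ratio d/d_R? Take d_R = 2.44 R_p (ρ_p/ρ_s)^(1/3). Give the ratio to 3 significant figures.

d_R = 2.44 × (6.96 × 10⁵ km) × (1410/2240)^(1/3) = 1.455 × 10⁶ km
d/d_R = (3.07 × 10⁶) / (1.455 × 10⁶) = 2.11
Since d/d_R > 1, the body is outside the Roche limit.

outside; d/d_R ≈ 2.11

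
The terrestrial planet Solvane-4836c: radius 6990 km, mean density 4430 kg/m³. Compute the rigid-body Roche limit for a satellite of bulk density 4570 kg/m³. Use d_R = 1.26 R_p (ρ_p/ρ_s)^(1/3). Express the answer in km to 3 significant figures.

8720 km

d_R = 1.26 × 6990 km × (4430/4570)^(1/3)
    = 8720 km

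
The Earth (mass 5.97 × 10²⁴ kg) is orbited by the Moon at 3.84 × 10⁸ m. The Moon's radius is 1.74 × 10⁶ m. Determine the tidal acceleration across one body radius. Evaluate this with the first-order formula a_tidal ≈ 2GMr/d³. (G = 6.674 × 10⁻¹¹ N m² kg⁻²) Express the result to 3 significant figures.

The tidal stretch is the gradient of GM/d² times the body's extent r, hence the 1/d³ dependence.
Δg = 2GMr/d³
   = 2 × (6.674 × 10⁻¹¹) × (5.97 × 10²⁴) × (1.74 × 10⁶) / (3.84 × 10⁸)³
   = 2.45 × 10⁻⁵ m/s²

2.45 × 10⁻⁵ m/s²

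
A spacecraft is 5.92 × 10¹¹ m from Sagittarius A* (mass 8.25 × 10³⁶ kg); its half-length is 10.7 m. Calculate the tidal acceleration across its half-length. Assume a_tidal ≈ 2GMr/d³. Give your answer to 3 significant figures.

5.68 × 10⁻⁸ m/s²

a_tidal = 2GMr/d³
        = 2 × (6.674 × 10⁻¹¹) × (8.25 × 10³⁶) × (10.7) / (5.92 × 10¹¹)³
        = 5.68 × 10⁻⁸ m/s²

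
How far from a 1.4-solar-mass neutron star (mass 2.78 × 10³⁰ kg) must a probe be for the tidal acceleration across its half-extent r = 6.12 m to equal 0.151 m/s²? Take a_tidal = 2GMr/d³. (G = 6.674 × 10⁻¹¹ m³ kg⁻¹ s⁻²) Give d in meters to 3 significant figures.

2.47 × 10⁷ m

2GMr/d³ = a_tidal  ⇒  d = (2GMr / a_tidal)^(1/3)
d = (2 × 6.674×10⁻¹¹ × (2.78 × 10³⁰) × (6.12) / (0.151))^(1/3)
  = 2.47 × 10⁷ m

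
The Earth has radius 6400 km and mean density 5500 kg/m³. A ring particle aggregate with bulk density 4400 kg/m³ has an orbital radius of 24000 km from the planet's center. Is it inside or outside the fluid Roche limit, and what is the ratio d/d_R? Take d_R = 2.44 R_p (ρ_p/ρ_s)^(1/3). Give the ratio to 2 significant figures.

outside; d/d_R ≈ 1.4

d_R = 2.44 × (6400 km) × (5500/4400)^(1/3) = 16820 km
d/d_R = (24000) / (16820) = 1.4
Since d/d_R > 1, the body is outside the Roche limit.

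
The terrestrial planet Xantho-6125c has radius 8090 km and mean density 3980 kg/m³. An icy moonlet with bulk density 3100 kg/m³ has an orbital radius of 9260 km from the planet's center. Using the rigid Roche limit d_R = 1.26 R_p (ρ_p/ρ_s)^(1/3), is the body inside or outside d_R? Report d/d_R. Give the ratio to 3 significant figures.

inside; d/d_R ≈ 0.836

d_R = 1.26 × (8090 km) × (3980/3100)^(1/3) = 11080 km
d/d_R = (9260) / (11080) = 0.836
Since d/d_R < 1, the body is inside the Roche limit.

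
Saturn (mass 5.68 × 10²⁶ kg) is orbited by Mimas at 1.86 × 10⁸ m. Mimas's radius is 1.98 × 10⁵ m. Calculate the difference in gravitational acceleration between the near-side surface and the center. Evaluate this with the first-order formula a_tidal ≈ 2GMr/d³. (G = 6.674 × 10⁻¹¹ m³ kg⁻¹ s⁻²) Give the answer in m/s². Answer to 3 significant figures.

2.33 × 10⁻³ m/s²

Δg = 2GMr/d³
   = 2 × (6.674 × 10⁻¹¹) × (5.68 × 10²⁶) × (1.98 × 10⁵) / (1.86 × 10⁸)³
   = 2.33 × 10⁻³ m/s²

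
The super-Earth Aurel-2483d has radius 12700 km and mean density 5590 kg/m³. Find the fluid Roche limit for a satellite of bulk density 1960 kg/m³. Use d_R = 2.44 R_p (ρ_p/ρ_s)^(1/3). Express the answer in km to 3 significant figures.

d_R = 2.44 × 12700 km × (5590/1960)^(1/3)
    = 43900 km

43900 km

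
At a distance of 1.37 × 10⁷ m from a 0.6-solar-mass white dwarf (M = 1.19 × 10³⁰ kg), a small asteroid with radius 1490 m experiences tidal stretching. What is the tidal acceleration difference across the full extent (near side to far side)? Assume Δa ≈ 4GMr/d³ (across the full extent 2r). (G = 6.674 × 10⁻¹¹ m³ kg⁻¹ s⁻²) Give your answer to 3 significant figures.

Δg = 4GMr/d³
   = 4 × (6.674 × 10⁻¹¹) × (1.19 × 10³⁰) × (1490) / (1.37 × 10⁷)³
   = 1.84 × 10² m/s²

1.84 × 10² m/s²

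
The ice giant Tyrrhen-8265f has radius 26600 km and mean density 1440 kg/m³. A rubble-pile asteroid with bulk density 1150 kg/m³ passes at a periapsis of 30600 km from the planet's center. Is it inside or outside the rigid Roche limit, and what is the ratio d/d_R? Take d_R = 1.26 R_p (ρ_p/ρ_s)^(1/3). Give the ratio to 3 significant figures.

d_R = 1.26 × (26600 km) × (1440/1150)^(1/3) = 36120 km
d/d_R = (30600) / (36120) = 0.847
Since d/d_R < 1, the body is inside the Roche limit.

inside; d/d_R ≈ 0.847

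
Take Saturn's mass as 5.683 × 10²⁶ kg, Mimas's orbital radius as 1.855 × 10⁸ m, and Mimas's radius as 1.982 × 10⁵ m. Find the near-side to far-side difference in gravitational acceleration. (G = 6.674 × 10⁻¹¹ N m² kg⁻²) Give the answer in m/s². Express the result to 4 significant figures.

Δa = 4GMr/d³
   = 4 × (6.674 × 10⁻¹¹) × (5.683 × 10²⁶) × (1.982 × 10⁵) / (1.855 × 10⁸)³
   = 4.711 × 10⁻³ m/s²

4.711 × 10⁻³ m/s²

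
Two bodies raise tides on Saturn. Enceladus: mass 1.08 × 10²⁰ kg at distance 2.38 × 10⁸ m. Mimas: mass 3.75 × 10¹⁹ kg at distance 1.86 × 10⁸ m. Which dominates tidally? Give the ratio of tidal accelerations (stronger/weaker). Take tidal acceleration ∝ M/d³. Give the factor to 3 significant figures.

Enceladus, by a factor of ≈ 1.37

The tide-raising term goes as M/d³ (the gradient of a 1/d² field).
Enceladus: (1.08 × 10²⁰) / (2.38 × 10⁸)³ = 8.011 × 10⁻⁶
Mimas: (3.75 × 10¹⁹) / (1.86 × 10⁸)³ = 5.828 × 10⁻⁶
Ratio (larger/smaller) = 1.37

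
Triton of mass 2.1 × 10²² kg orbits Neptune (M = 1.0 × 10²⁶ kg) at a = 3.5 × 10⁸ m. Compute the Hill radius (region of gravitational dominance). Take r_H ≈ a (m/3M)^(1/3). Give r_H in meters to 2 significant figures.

1.4 × 10⁷ m

r_H ≈ a (m/3M)^(1/3)
    = (3.5 × 10⁸) × (2.1 × 10²² / (3 × 1.0 × 10²⁶))^(1/3)
    = 1.4 × 10⁷ m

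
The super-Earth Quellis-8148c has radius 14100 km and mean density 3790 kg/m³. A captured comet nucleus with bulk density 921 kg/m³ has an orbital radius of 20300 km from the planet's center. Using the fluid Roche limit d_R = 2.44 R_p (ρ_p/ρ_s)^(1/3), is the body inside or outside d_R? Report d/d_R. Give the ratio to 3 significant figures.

inside; d/d_R ≈ 0.368

d_R = 2.44 × (14100 km) × (3790/921)^(1/3) = 55130 km
d/d_R = (20300) / (55130) = 0.368
Since d/d_R < 1, the body is inside the Roche limit.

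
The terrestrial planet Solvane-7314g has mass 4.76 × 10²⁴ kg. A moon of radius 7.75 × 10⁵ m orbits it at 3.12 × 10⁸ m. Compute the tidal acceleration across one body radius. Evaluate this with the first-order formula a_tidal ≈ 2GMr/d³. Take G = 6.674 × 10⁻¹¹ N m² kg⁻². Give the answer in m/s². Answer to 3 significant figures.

Δg = 2GMr/d³
   = 2 × (6.674 × 10⁻¹¹) × (4.76 × 10²⁴) × (7.75 × 10⁵) / (3.12 × 10⁸)³
   = 1.62 × 10⁻⁵ m/s²

1.62 × 10⁻⁵ m/s²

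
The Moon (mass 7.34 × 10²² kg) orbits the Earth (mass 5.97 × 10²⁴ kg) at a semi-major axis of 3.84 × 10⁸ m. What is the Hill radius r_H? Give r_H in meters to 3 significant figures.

6.15 × 10⁷ m

r_H ≈ a (m/3M)^(1/3)
    = (3.84 × 10⁸) × (7.34 × 10²² / (3 × 5.97 × 10²⁴))^(1/3)
    = 6.15 × 10⁷ m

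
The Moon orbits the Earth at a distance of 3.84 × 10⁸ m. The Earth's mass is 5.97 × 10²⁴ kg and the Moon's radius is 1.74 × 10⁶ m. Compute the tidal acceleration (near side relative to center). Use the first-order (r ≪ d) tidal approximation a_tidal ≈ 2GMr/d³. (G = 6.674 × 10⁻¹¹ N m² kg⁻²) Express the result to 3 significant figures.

Δg = 2GMr/d³
   = 2 × (6.674 × 10⁻¹¹) × (5.97 × 10²⁴) × (1.74 × 10⁶) / (3.84 × 10⁸)³
   = 2.45 × 10⁻⁵ m/s²

2.45 × 10⁻⁵ m/s²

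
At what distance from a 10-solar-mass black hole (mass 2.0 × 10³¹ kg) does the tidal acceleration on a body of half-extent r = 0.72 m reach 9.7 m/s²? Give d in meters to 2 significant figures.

5.8 × 10⁶ m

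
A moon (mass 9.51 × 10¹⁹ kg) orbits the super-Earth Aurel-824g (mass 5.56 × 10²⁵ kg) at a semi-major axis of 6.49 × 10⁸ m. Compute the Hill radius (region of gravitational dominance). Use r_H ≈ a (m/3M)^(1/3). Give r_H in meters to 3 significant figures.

r_H ≈ a (m/3M)^(1/3)
    = (6.49 × 10⁸) × (9.51 × 10¹⁹ / (3 × 5.56 × 10²⁵))^(1/3)
    = 5.38 × 10⁶ m

5.38 × 10⁶ m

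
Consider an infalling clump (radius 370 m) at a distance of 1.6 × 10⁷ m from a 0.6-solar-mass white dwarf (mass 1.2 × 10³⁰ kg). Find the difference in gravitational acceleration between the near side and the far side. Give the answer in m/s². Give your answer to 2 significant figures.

a_tidal = 4GMr/d³
        = 4 × (6.674 × 10⁻¹¹) × (1.2 × 10³⁰) × (370) / (1.6 × 10⁷)³
        = 2.9 × 10¹ m/s²

2.9 × 10¹ m/s²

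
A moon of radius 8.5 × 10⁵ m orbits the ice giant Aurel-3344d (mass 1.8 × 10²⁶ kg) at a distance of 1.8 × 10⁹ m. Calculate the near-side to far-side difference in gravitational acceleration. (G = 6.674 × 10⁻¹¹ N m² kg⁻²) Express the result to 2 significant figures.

7.0 × 10⁻⁶ m/s²

The field gradient is 2GM/d³; across the full diameter 2r the difference is 4GMr/d³.
Δa = 4GMr/d³
   = 4 × (6.674 × 10⁻¹¹) × (1.8 × 10²⁶) × (8.5 × 10⁵) / (1.8 × 10⁹)³
   = 7.0 × 10⁻⁶ m/s²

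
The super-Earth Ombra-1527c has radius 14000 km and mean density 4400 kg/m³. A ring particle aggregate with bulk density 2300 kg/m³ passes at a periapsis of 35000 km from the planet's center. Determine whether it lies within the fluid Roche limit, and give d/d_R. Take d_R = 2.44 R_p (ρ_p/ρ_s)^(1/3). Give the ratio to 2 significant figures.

d_R = 2.44 × (14000 km) × (4400/2300)^(1/3) = 42410 km
d/d_R = (35000) / (42410) = 0.83
Since d/d_R < 1, the body is inside the Roche limit.

inside; d/d_R ≈ 0.83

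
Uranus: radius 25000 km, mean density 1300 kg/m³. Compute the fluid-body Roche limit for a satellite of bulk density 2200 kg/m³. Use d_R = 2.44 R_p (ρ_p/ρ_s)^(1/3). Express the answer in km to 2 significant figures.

51000 km

d_R = 2.44 × 25000 km × (1300/2200)^(1/3)
    = 51000 km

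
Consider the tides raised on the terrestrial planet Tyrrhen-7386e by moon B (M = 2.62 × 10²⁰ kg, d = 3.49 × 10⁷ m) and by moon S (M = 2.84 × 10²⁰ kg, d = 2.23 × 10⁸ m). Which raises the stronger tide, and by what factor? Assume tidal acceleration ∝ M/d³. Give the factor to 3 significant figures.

Moon B, by a factor of ≈ 241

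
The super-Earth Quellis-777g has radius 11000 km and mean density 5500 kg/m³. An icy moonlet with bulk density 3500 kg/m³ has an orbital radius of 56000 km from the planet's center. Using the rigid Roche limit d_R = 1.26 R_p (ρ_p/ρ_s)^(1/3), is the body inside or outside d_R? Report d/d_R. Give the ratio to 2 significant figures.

d_R = 1.26 × (11000 km) × (5500/3500)^(1/3) = 16110 km
d/d_R = (56000) / (16110) = 3.5
Since d/d_R > 1, the body is outside the Roche limit.

outside; d/d_R ≈ 3.5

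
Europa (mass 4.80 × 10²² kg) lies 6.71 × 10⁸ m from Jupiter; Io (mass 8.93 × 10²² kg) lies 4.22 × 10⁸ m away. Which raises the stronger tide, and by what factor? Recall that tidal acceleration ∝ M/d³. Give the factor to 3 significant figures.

Io, by a factor of ≈ 7.48

Tidal acceleration ∝ M/d³, so compare M/d³ for each.
Europa: (4.80 × 10²²) / (6.71 × 10⁸)³ = 1.589 × 10⁻⁴
Io: (8.93 × 10²²) / (4.22 × 10⁸)³ = 1.188 × 10⁻³
Ratio (larger/smaller) = 7.48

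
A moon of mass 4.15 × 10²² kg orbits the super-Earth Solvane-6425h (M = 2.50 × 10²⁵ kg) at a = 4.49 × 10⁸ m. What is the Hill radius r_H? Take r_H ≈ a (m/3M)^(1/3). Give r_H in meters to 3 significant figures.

3.69 × 10⁷ m

r_H ≈ a (m/3M)^(1/3)
    = (4.49 × 10⁸) × (4.15 × 10²² / (3 × 2.50 × 10²⁵))^(1/3)
    = 3.69 × 10⁷ m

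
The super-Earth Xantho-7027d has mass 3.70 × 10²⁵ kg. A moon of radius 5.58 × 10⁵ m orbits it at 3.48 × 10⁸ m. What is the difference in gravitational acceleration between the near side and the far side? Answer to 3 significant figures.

Differencing GM/(d−r)² and GM/(d+r)² to first order in r/d gives 4GMr/d³.
Δg = 4GMr/d³
   = 4 × (6.674 × 10⁻¹¹) × (3.70 × 10²⁵) × (5.58 × 10⁵) / (3.48 × 10⁸)³
   = 1.31 × 10⁻⁴ m/s²

1.31 × 10⁻⁴ m/s²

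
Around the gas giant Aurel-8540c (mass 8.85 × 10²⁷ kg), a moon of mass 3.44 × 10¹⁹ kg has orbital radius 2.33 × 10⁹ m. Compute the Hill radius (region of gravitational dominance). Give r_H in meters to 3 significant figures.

r_H ≈ a (m/3M)^(1/3)
    = (2.33 × 10⁹) × (3.44 × 10¹⁹ / (3 × 8.85 × 10²⁷))^(1/3)
    = 2.54 × 10⁶ m

2.54 × 10⁶ m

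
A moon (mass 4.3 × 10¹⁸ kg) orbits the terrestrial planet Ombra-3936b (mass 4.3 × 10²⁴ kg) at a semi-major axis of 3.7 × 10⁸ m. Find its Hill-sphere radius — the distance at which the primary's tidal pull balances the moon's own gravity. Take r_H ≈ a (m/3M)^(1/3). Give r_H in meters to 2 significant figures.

r_H ≈ a (m/3M)^(1/3)
    = (3.7 × 10⁸) × (4.3 × 10¹⁸ / (3 × 4.3 × 10²⁴))^(1/3)
    = 2.6 × 10⁶ m

2.6 × 10⁶ m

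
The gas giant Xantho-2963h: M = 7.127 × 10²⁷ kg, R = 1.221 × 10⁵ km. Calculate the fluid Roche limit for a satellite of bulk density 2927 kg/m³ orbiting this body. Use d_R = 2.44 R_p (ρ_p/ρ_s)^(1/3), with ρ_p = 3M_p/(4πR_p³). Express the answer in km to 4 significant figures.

ρ_p = 3M_p/(4πR_p³) = 3 × (7.127 × 10²⁷) / (4π × (1.221 × 10⁸ m)³) = 934.7 kg/m³
d_R = 2.44 × 1.221 × 10⁵ km × (934.7/2927)^(1/3)
    = 2.036 × 10⁵ km

2.036 × 10⁵ km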